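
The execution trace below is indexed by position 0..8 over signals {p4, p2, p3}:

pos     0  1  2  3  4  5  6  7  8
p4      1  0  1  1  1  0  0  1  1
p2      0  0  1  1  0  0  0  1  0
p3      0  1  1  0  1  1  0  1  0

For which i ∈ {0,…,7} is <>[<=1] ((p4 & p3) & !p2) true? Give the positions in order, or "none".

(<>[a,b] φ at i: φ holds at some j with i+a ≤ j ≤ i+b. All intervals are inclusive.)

3, 4

Evaluate at each i in [0,7]:
  i=0: ✗ (none in [0,1])
  i=1: ✗ (none in [1,2])
  i=2: ✗ (none in [2,3])
  i=3: ✓ (witness j=4)
  i=4: ✓ (witness j=4)
  i=5: ✗ (none in [5,6])
  i=6: ✗ (none in [6,7])
  i=7: ✗ (none in [7,8])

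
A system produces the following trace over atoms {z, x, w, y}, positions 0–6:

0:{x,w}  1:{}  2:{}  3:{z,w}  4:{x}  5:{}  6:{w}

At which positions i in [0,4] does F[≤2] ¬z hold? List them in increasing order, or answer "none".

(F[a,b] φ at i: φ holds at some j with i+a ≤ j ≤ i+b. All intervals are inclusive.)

Evaluate at each i in [0,4]:
  i=0: ✓ (witness j=0)
  i=1: ✓ (witness j=1)
  i=2: ✓ (witness j=2)
  i=3: ✓ (witness j=4)
  i=4: ✓ (witness j=4)

0, 1, 2, 3, 4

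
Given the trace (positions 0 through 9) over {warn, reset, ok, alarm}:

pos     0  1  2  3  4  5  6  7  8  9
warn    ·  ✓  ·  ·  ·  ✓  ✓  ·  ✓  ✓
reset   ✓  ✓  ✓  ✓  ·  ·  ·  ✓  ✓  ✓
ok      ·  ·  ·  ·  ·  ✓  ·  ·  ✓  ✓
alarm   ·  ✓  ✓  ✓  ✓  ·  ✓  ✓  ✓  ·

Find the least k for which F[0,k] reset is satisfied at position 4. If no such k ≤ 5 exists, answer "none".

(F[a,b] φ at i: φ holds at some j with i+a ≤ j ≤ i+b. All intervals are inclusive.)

3

Scan j = 4,5,… for reset:
  j=4: fails
  j=5: fails
  j=6: fails
  j=7: holds
First hit at j=7, so smallest k = 7-4 = 3.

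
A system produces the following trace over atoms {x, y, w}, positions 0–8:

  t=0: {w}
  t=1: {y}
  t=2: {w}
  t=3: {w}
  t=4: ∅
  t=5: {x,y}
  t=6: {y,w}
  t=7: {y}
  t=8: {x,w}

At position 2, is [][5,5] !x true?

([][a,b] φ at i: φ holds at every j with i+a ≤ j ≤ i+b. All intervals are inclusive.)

Holds

Check !x at every j in [7,7]:
  j=7: true
All positions satisfy it → formula holds.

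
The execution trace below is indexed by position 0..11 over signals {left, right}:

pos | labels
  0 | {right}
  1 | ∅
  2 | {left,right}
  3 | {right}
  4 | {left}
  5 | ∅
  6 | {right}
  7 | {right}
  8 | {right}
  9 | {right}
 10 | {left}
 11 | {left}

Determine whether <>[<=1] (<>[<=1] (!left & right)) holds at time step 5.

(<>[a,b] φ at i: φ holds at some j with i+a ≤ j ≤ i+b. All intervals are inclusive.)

Check <>[<=1] (!left & right) at each j in [5,6]:
  j=5: holds (witness at 6)
  j=6: holds (witness at 6)
Found at j=5 → formula holds.

True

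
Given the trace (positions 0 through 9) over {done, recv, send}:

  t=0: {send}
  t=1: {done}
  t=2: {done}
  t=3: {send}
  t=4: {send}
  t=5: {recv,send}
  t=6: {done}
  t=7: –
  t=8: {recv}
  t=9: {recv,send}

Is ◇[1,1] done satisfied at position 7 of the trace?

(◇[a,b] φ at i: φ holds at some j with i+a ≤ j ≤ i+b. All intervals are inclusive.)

Check done at each j in [8,8]:
  j=8: false
No position in the window satisfies it → formula fails.

False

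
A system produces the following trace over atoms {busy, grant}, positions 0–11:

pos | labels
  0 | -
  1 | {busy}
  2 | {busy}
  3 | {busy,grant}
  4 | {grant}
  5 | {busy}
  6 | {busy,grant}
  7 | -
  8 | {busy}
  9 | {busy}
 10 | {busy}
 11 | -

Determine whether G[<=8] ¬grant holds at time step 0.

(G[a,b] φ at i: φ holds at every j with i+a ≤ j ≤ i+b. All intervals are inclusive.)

Check ¬grant at every j in [0,8]:
  j=0: true
  j=1: true
  j=2: true
  j=3: false
  j=4: false
  j=5: true
  j=6: false
  j=7: true
  j=8: true
Fails at j=3 → formula fails.

False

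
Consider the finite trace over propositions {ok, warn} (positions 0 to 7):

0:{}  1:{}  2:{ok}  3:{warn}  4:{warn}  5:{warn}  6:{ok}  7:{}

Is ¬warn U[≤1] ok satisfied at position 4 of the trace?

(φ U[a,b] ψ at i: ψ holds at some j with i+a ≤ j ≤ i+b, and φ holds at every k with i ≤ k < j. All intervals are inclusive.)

Does not hold

Need some j in [4,5] with ok, and ¬warn at every k in [4,j-1].
  j=4: ok false.
  j=5: ok false.
No j in the window works → until fails.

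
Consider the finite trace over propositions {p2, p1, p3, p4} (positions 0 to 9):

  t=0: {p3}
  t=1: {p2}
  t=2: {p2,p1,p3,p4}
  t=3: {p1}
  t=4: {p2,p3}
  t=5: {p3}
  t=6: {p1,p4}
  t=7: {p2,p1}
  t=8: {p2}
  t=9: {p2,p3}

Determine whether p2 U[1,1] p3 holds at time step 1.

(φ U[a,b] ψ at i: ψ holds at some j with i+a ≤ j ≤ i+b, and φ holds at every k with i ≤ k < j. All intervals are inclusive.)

True

Need some j in [2,2] with p3, and p2 at every k in [1,j-1].
  j=2: p3 holds; p2 holds at every k in [1,1] → satisfied.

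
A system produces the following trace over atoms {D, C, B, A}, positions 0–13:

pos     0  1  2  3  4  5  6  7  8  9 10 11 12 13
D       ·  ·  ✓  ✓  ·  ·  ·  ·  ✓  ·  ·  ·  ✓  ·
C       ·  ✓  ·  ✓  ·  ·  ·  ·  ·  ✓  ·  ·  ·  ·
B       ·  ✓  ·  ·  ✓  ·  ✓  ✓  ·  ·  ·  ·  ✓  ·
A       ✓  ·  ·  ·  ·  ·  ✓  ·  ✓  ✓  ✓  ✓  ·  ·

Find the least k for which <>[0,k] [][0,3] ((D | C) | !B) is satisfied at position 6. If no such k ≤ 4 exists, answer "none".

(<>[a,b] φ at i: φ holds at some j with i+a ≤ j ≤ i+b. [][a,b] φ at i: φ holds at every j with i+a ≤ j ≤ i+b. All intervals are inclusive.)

Scan j = 6,7,… for [][0,3] ((D | C) | !B):
  j=6: fails
  j=7: fails
  j=8: holds
First hit at j=8, so smallest k = 8-6 = 2.

2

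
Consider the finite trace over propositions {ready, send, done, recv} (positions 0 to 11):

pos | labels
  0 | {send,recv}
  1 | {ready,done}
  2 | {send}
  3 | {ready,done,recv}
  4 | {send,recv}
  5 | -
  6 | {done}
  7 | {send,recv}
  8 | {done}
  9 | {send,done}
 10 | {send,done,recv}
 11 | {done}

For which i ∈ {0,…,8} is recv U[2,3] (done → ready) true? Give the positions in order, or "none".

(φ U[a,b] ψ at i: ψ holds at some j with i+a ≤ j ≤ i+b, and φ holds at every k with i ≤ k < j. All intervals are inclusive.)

3

Evaluate at each i in [0,8]:
  i=0: ✗ (lhs fails at k=1 before rhs at j=2)
  i=1: ✗ (lhs fails at k=1 before rhs at j=3)
  i=2: ✗ (lhs fails at k=2 before rhs at j=4)
  i=3: ✓ (rhs at j=5; lhs holds on [3,4])
  i=4: ✗ (lhs fails at k=5 before rhs at j=7)
  i=5: ✗ (lhs fails at k=5 before rhs at j=7)
  i=6: ✗ (no rhs in [8,9])
  i=7: ✗ (no rhs in [9,10])
  i=8: ✗ (no rhs in [10,11])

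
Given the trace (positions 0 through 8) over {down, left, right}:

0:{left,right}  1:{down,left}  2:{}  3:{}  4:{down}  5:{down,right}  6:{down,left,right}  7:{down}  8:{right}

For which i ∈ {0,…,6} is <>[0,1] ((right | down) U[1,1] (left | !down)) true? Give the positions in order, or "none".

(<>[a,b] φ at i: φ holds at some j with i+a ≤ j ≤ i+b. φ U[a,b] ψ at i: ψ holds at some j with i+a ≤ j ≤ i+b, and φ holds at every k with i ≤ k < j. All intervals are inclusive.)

0, 1, 4, 5, 6

Evaluate at each i in [0,6]:
  i=0: ✓ (witness j=0)
  i=1: ✓ (witness j=1)
  i=2: ✗ (none in [2,3])
  i=3: ✗ (none in [3,4])
  i=4: ✓ (witness j=5)
  i=5: ✓ (witness j=5)
  i=6: ✓ (witness j=7)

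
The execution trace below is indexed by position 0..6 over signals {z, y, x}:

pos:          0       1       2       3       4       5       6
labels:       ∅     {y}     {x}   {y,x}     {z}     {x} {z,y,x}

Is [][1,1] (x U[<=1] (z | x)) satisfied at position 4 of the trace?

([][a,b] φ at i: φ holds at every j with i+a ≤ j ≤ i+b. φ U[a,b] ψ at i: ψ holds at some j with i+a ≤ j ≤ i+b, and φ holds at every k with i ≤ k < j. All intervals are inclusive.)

Check (x U[<=1] (z | x)) at every j in [5,5]:
  j=5: holds
All positions satisfy it → formula holds.

True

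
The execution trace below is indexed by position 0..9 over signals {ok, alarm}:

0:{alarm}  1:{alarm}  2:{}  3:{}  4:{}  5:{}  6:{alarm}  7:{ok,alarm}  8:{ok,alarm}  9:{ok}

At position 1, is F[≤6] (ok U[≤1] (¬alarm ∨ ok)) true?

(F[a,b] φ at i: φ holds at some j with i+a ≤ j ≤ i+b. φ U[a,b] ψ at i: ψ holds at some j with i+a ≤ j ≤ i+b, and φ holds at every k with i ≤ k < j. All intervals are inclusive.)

Check (ok U[≤1] (¬alarm ∨ ok)) at each j in [1,7]:
  j=1: fails
  j=2: holds
  j=3: holds
  j=4: holds
  j=5: holds
  j=6: fails
  j=7: holds
Found at j=2 → formula holds.

Holds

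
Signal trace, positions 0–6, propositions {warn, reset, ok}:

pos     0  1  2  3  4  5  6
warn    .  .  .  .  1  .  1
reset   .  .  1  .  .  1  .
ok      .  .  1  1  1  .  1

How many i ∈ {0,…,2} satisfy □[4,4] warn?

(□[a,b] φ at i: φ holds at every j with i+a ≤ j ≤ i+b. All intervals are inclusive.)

Evaluate at each i in [0,2]:
  i=0: ✓ (all of [4,4])
  i=1: ✗ (fails at j=5)
  i=2: ✓ (all of [6,6])
Positions where it holds: {0, 2} → 2.

2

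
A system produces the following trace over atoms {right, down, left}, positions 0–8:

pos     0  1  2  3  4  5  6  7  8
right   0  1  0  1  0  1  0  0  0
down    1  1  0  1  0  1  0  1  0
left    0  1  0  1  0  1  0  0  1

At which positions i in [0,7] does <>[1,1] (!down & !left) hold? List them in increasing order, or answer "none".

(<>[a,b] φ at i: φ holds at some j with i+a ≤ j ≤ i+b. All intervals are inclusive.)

1, 3, 5

Evaluate at each i in [0,7]:
  i=0: ✗ (none in [1,1])
  i=1: ✓ (witness j=2)
  i=2: ✗ (none in [3,3])
  i=3: ✓ (witness j=4)
  i=4: ✗ (none in [5,5])
  i=5: ✓ (witness j=6)
  i=6: ✗ (none in [7,7])
  i=7: ✗ (none in [8,8])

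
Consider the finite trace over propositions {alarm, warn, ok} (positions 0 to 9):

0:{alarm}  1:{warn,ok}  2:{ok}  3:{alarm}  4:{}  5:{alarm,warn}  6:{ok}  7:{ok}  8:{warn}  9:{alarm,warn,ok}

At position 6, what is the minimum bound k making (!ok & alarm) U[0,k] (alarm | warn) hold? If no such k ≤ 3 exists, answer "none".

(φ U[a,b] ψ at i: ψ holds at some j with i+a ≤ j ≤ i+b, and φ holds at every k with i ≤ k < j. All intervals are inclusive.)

none

Need earliest j ≥ 6 with (alarm | warn), and (!ok & alarm) at every k in [6,j-1].
  j=6: rhs fails.
  j=7: rhs fails.
  j=8: rhs holds but lhs fails at k=6.
  j=9: rhs holds but lhs fails at k=6.
No witness within the range → none.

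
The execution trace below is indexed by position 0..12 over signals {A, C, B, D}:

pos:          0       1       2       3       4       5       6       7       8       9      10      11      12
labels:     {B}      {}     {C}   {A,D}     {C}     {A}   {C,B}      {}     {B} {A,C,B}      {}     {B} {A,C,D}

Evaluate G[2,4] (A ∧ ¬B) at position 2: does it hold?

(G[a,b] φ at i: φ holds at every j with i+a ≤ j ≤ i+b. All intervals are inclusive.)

Check (A ∧ ¬B) at every j in [4,6]:
  j=4: false
  j=5: true
  j=6: false
Fails at j=4 → formula fails.

No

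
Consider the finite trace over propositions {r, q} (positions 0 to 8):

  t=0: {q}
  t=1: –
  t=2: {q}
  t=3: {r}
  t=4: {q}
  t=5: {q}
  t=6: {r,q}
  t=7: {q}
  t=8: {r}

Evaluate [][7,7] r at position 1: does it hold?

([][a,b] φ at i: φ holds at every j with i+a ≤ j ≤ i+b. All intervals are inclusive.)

Holds

Check r at every j in [8,8]:
  j=8: true
All positions satisfy it → formula holds.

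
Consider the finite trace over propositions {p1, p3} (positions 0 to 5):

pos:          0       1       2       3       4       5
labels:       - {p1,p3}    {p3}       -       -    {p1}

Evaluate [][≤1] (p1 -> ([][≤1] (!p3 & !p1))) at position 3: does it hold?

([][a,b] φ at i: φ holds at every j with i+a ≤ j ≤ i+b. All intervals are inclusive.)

Yes

Check (p1 -> ([][≤1] (!p3 & !p1))) at every j in [3,4]:
  j=3: antecedent false → ✓
  j=4: antecedent false → ✓
All positions satisfy it → formula holds.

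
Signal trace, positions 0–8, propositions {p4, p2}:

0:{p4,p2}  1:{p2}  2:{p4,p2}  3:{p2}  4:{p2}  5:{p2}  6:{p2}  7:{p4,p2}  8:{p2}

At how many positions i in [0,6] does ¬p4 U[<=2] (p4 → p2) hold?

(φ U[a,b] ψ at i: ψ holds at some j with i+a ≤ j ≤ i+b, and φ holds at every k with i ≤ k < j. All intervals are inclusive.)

7

Evaluate at each i in [0,6]:
  i=0: ✓ (rhs at j=0)
  i=1: ✓ (rhs at j=1)
  i=2: ✓ (rhs at j=2)
  i=3: ✓ (rhs at j=3)
  i=4: ✓ (rhs at j=4)
  i=5: ✓ (rhs at j=5)
  i=6: ✓ (rhs at j=6)
Positions where it holds: {0, 1, 2, 3, 4, 5, 6} → 7.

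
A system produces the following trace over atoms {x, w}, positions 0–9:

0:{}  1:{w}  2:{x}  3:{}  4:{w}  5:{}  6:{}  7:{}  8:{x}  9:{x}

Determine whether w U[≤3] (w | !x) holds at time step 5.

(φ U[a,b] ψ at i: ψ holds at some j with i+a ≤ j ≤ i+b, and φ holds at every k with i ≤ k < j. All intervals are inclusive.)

Need some j in [5,8] with (w | !x), and w at every k in [5,j-1].
  j=5: (w | !x) holds; no prefix to check → satisfied.

Holds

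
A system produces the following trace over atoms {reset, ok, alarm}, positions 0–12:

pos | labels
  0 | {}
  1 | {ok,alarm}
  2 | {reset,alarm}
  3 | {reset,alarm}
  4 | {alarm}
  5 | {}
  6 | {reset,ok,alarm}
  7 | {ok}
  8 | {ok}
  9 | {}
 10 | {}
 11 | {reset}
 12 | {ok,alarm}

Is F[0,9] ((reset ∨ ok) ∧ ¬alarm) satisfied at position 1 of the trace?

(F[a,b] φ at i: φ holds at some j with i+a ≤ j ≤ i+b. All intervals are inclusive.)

Check ((reset ∨ ok) ∧ ¬alarm) at each j in [1,10]:
  j=1: false
  j=2: false
  j=3: false
  j=4: false
  j=5: false
  j=6: false
  j=7: true
  j=8: true
  j=9: false
  j=10: false
Found at j=7 → formula holds.

Yes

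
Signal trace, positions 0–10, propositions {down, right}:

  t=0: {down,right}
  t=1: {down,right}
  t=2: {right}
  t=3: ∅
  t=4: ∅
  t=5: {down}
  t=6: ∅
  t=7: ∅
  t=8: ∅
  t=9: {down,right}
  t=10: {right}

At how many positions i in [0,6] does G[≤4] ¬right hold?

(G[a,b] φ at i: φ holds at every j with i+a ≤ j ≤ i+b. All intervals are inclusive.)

2

Evaluate at each i in [0,6]:
  i=0: ✗ (fails at j=0)
  i=1: ✗ (fails at j=1)
  i=2: ✗ (fails at j=2)
  i=3: ✓ (all of [3,7])
  i=4: ✓ (all of [4,8])
  i=5: ✗ (fails at j=9)
  i=6: ✗ (fails at j=9)
Positions where it holds: {3, 4} → 2.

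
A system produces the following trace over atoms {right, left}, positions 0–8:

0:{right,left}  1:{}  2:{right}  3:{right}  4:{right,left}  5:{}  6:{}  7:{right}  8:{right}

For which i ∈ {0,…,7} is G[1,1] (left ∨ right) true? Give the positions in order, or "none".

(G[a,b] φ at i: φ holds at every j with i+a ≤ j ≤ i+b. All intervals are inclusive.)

Evaluate at each i in [0,7]:
  i=0: ✗ (fails at j=1)
  i=1: ✓ (all of [2,2])
  i=2: ✓ (all of [3,3])
  i=3: ✓ (all of [4,4])
  i=4: ✗ (fails at j=5)
  i=5: ✗ (fails at j=6)
  i=6: ✓ (all of [7,7])
  i=7: ✓ (all of [8,8])

1, 2, 3, 6, 7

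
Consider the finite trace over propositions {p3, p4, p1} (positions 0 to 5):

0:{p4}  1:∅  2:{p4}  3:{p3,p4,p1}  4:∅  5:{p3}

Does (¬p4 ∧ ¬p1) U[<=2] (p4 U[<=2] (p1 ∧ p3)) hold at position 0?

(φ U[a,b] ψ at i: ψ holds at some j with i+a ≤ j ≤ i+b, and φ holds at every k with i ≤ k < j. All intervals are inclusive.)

False

Need some j in [0,2] with (p4 U[<=2] (p1 ∧ p3)), and (¬p4 ∧ ¬p1) at every k in [0,j-1].
  j=0: (p4 U[<=2] (p1 ∧ p3)) — fails.
  j=1: (p4 U[<=2] (p1 ∧ p3)) — fails.
  j=2: (p4 U[<=2] (p1 ∧ p3)) holds, but (¬p4 ∧ ¬p1) fails at k=0 → not this j.
No j in the window works → until fails.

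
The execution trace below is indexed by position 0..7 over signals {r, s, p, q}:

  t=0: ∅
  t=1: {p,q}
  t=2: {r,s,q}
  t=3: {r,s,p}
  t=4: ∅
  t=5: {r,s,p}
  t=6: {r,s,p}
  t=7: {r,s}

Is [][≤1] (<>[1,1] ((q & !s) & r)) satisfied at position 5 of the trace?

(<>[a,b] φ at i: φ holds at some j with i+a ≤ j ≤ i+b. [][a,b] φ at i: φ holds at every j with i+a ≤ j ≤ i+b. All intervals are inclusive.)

Check <>[1,1] ((q & !s) & r) at every j in [5,6]:
  j=5: fails (none in [6,6])
  j=6: fails (none in [7,7])
Fails at j=5 → formula fails.

No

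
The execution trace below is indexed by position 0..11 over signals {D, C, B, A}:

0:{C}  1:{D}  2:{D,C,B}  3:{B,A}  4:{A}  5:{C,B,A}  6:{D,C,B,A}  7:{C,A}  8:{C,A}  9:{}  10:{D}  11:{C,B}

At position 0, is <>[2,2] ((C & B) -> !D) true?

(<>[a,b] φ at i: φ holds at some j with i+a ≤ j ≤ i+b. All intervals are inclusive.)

Does not hold

Check ((C & B) -> !D) at each j in [2,2]:
  j=2: false
No position in the window satisfies it → formula fails.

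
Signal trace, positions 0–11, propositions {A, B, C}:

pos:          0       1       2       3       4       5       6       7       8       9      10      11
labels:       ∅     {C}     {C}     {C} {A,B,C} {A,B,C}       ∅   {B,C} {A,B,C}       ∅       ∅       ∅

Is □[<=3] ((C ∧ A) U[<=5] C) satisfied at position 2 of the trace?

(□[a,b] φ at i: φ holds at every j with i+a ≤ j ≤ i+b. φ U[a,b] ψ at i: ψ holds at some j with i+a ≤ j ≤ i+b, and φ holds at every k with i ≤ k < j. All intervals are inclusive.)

Yes

Check ((C ∧ A) U[<=5] C) at every j in [2,5]:
  j=2: holds
  j=3: holds
  j=4: holds
  j=5: holds
All positions satisfy it → formula holds.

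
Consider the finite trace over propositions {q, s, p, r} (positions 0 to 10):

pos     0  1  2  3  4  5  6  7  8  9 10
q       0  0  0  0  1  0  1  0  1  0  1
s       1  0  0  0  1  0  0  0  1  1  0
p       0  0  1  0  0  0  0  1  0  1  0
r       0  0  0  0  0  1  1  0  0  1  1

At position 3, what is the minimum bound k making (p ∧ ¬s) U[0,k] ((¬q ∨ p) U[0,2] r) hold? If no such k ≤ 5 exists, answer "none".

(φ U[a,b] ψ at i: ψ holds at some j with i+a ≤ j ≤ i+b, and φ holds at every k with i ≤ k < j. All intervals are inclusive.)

Need earliest j ≥ 3 with ((¬q ∨ p) U[0,2] r), and (p ∧ ¬s) at every k in [3,j-1].
  j=3: rhs fails.
  j=4: rhs fails.
  j=5: rhs holds but lhs fails at k=3.
  j=6: rhs holds but lhs fails at k=3.
  j=7: rhs fails.
  j=8: rhs fails.
No witness within the range → none.

none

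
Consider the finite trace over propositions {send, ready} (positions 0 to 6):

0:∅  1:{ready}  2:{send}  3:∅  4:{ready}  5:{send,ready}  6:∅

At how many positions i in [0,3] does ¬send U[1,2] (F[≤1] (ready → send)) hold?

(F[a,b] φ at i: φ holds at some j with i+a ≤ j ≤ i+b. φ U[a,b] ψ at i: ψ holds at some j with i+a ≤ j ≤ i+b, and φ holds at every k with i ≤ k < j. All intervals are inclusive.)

Evaluate at each i in [0,3]:
  i=0: ✓ (rhs at j=1; lhs holds on [0,0])
  i=1: ✓ (rhs at j=2; lhs holds on [1,1])
  i=2: ✗ (lhs fails at k=2 before rhs at j=3)
  i=3: ✓ (rhs at j=4; lhs holds on [3,3])
Positions where it holds: {0, 1, 3} → 3.

3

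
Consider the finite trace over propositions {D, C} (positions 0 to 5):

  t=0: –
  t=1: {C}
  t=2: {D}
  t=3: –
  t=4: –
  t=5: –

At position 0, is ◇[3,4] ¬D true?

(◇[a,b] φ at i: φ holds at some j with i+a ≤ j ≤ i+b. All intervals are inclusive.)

Check ¬D at each j in [3,4]:
  j=3: true
  j=4: true
Found at j=3 → formula holds.

Holds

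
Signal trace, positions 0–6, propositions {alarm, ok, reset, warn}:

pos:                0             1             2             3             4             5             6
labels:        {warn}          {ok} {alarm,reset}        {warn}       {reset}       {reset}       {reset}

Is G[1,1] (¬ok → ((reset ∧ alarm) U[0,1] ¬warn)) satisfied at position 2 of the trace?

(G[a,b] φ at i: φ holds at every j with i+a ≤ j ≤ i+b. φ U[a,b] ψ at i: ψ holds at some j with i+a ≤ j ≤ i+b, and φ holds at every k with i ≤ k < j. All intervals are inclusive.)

Does not hold

Check (¬ok → ((reset ∧ alarm) U[0,1] ¬warn)) at every j in [3,3]:
  j=3: antecedent true; consequent fails → ✗
Fails at j=3 → formula fails.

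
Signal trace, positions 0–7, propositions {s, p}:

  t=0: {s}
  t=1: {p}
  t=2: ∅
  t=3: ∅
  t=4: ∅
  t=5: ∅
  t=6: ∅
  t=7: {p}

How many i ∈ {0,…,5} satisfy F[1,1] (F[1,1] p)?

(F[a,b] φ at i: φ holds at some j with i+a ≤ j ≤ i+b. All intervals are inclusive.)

Evaluate at each i in [0,5]:
  i=0: ✗ (none in [1,1])
  i=1: ✗ (none in [2,2])
  i=2: ✗ (none in [3,3])
  i=3: ✗ (none in [4,4])
  i=4: ✗ (none in [5,5])
  i=5: ✓ (witness j=6)
Positions where it holds: {5} → 1.

1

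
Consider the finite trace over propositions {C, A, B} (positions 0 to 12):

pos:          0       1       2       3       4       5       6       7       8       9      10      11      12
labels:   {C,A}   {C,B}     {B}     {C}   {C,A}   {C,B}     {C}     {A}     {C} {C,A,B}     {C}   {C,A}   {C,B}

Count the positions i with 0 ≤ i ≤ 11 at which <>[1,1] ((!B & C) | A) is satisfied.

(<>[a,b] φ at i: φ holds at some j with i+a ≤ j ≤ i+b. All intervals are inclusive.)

Evaluate at each i in [0,11]:
  i=0: ✗ (none in [1,1])
  i=1: ✗ (none in [2,2])
  i=2: ✓ (witness j=3)
  i=3: ✓ (witness j=4)
  i=4: ✗ (none in [5,5])
  i=5: ✓ (witness j=6)
  i=6: ✓ (witness j=7)
  i=7: ✓ (witness j=8)
  i=8: ✓ (witness j=9)
  i=9: ✓ (witness j=10)
  i=10: ✓ (witness j=11)
  i=11: ✗ (none in [12,12])
Positions where it holds: {2, 3, 5, 6, 7, 8, 9, 10} → 8.

8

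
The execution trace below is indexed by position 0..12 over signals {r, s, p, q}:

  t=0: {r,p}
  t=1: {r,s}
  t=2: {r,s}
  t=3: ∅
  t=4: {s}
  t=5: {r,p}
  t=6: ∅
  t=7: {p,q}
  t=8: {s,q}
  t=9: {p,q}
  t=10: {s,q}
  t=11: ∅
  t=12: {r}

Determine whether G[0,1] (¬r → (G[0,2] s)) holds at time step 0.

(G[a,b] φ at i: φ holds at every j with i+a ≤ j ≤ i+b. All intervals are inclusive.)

Holds

Check (¬r → (G[0,2] s)) at every j in [0,1]:
  j=0: antecedent false → ✓
  j=1: antecedent false → ✓
All positions satisfy it → formula holds.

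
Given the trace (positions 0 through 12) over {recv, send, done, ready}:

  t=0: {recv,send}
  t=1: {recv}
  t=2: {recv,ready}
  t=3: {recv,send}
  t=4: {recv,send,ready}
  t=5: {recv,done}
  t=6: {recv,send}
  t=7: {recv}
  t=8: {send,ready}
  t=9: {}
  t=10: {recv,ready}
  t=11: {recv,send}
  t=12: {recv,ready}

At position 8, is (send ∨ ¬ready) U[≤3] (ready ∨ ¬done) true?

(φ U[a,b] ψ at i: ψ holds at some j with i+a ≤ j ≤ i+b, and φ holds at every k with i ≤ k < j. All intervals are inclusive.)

Holds

Need some j in [8,11] with (ready ∨ ¬done), and (send ∨ ¬ready) at every k in [8,j-1].
  j=8: (ready ∨ ¬done) holds; no prefix to check → satisfied.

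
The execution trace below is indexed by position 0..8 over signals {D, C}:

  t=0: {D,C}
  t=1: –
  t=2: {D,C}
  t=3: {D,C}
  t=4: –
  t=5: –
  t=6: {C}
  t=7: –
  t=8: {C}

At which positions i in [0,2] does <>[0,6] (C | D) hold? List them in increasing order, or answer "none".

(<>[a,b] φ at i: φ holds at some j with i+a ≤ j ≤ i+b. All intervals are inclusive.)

Evaluate at each i in [0,2]:
  i=0: ✓ (witness j=0)
  i=1: ✓ (witness j=2)
  i=2: ✓ (witness j=2)

0, 1, 2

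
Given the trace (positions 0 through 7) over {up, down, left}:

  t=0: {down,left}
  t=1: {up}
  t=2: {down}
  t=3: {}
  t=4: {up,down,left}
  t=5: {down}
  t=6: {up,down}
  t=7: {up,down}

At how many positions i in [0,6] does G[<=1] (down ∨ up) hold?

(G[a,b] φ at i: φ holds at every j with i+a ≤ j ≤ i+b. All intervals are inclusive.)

5

Evaluate at each i in [0,6]:
  i=0: ✓ (all of [0,1])
  i=1: ✓ (all of [1,2])
  i=2: ✗ (fails at j=3)
  i=3: ✗ (fails at j=3)
  i=4: ✓ (all of [4,5])
  i=5: ✓ (all of [5,6])
  i=6: ✓ (all of [6,7])
Positions where it holds: {0, 1, 4, 5, 6} → 5.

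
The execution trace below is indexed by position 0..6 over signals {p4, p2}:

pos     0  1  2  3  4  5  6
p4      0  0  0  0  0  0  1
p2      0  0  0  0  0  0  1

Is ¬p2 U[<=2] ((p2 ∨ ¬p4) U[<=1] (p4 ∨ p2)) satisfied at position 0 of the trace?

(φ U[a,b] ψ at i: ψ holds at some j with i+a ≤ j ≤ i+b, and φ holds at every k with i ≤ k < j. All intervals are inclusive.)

Need some j in [0,2] with ((p2 ∨ ¬p4) U[<=1] (p4 ∨ p2)), and ¬p2 at every k in [0,j-1].
  j=0: ((p2 ∨ ¬p4) U[<=1] (p4 ∨ p2)) — fails.
  j=1: ((p2 ∨ ¬p4) U[<=1] (p4 ∨ p2)) — fails.
  j=2: ((p2 ∨ ¬p4) U[<=1] (p4 ∨ p2)) — fails.
No j in the window works → until fails.

False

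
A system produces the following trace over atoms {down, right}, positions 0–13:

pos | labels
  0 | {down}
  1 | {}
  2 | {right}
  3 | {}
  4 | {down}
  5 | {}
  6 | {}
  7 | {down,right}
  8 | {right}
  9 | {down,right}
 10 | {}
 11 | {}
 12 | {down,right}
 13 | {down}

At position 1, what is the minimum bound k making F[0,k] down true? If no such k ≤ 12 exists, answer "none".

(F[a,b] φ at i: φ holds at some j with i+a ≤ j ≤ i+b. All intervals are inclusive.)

3

Scan j = 1,2,… for down:
  j=1: fails
  j=2: fails
  j=3: fails
  j=4: holds
First hit at j=4, so smallest k = 4-1 = 3.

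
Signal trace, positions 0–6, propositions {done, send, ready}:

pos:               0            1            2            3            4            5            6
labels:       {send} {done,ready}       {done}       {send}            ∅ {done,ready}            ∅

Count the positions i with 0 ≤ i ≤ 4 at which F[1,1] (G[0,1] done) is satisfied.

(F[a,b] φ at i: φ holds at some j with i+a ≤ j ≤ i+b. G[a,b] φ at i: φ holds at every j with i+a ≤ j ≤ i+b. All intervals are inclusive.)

Evaluate at each i in [0,4]:
  i=0: ✓ (witness j=1)
  i=1: ✗ (none in [2,2])
  i=2: ✗ (none in [3,3])
  i=3: ✗ (none in [4,4])
  i=4: ✗ (none in [5,5])
Positions where it holds: {0} → 1.

1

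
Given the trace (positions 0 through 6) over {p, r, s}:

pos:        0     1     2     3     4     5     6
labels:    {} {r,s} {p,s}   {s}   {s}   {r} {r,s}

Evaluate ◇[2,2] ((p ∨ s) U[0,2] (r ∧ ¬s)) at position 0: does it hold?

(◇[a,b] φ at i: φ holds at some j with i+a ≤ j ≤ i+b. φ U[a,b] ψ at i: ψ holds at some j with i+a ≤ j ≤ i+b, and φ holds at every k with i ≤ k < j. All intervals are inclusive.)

Check ((p ∨ s) U[0,2] (r ∧ ¬s)) at each j in [2,2]:
  j=2: fails
No position in the window satisfies it → formula fails.

No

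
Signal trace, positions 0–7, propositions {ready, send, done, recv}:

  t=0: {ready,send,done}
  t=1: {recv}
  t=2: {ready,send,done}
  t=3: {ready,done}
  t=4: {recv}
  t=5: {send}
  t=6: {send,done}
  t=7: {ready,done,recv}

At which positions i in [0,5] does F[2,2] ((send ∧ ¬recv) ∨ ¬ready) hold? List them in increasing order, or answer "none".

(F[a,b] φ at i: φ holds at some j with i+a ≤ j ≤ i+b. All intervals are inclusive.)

0, 2, 3, 4

Evaluate at each i in [0,5]:
  i=0: ✓ (witness j=2)
  i=1: ✗ (none in [3,3])
  i=2: ✓ (witness j=4)
  i=3: ✓ (witness j=5)
  i=4: ✓ (witness j=6)
  i=5: ✗ (none in [7,7])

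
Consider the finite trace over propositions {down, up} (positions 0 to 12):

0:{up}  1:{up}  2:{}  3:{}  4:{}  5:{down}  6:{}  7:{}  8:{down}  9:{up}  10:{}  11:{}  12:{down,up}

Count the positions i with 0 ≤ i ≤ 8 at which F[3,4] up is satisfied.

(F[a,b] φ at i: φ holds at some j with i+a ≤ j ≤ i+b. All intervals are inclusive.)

3

Evaluate at each i in [0,8]:
  i=0: ✗ (none in [3,4])
  i=1: ✗ (none in [4,5])
  i=2: ✗ (none in [5,6])
  i=3: ✗ (none in [6,7])
  i=4: ✗ (none in [7,8])
  i=5: ✓ (witness j=9)
  i=6: ✓ (witness j=9)
  i=7: ✗ (none in [10,11])
  i=8: ✓ (witness j=12)
Positions where it holds: {5, 6, 8} → 3.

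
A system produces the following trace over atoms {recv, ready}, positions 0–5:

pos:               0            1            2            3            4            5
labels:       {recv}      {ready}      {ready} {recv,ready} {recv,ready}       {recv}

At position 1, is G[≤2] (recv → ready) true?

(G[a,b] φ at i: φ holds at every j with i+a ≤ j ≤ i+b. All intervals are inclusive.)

Yes

Check (recv → ready) at every j in [1,3]:
  j=1: antecedent false → ✓
  j=2: antecedent false → ✓
  j=3: antecedent true; consequent true → ✓
All positions satisfy it → formula holds.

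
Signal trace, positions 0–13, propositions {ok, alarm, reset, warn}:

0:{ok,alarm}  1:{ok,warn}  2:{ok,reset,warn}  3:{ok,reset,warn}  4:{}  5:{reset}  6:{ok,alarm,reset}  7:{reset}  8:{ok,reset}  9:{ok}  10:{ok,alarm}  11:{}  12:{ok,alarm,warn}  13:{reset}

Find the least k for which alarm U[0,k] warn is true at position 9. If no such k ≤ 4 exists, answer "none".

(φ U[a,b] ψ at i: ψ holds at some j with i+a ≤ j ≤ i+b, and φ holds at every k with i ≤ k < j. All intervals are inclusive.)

Need earliest j ≥ 9 with warn, and alarm at every k in [9,j-1].
  j=9: rhs fails.
  j=10: rhs fails.
  j=11: rhs fails.
  j=12: rhs holds but lhs fails at k=9.
  j=13: rhs fails.
No witness within the range → none.

none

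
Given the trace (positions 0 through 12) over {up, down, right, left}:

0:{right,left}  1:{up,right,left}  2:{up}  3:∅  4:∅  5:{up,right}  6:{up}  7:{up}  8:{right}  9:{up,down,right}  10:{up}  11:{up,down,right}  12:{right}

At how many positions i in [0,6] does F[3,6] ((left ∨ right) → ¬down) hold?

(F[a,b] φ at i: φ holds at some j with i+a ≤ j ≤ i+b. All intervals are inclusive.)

Evaluate at each i in [0,6]:
  i=0: ✓ (witness j=3)
  i=1: ✓ (witness j=4)
  i=2: ✓ (witness j=5)
  i=3: ✓ (witness j=6)
  i=4: ✓ (witness j=7)
  i=5: ✓ (witness j=8)
  i=6: ✓ (witness j=10)
Positions where it holds: {0, 1, 2, 3, 4, 5, 6} → 7.

7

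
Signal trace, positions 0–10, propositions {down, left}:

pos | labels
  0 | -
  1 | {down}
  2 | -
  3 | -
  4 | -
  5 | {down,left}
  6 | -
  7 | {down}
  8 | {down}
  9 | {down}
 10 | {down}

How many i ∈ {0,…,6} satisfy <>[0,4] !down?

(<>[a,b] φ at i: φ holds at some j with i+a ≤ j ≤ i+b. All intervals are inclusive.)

Evaluate at each i in [0,6]:
  i=0: ✓ (witness j=0)
  i=1: ✓ (witness j=2)
  i=2: ✓ (witness j=2)
  i=3: ✓ (witness j=3)
  i=4: ✓ (witness j=4)
  i=5: ✓ (witness j=6)
  i=6: ✓ (witness j=6)
Positions where it holds: {0, 1, 2, 3, 4, 5, 6} → 7.

7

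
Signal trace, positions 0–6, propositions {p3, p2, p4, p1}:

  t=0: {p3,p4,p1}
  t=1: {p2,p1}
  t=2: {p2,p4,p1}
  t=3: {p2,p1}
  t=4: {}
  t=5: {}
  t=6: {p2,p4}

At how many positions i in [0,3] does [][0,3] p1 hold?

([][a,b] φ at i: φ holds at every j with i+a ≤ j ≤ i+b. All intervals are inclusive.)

Evaluate at each i in [0,3]:
  i=0: ✓ (all of [0,3])
  i=1: ✗ (fails at j=4)
  i=2: ✗ (fails at j=4)
  i=3: ✗ (fails at j=4)
Positions where it holds: {0} → 1.

1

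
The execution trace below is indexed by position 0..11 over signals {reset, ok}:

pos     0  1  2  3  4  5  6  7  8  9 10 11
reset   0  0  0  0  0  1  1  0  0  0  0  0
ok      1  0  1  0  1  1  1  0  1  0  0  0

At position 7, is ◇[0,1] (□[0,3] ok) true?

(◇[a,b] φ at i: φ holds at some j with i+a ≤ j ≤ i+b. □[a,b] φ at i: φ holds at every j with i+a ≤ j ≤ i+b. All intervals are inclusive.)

False

Check □[0,3] ok at each j in [7,8]:
  j=7: fails at 7
  j=8: fails at 9
No position in the window satisfies it → formula fails.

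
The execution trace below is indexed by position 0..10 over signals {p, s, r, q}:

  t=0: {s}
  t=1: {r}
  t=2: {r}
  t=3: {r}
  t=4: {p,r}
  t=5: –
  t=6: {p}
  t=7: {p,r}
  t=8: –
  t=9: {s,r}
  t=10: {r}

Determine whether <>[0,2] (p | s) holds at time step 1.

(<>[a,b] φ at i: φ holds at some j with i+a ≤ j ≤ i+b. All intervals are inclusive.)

No

Check (p | s) at each j in [1,3]:
  j=1: false
  j=2: false
  j=3: false
No position in the window satisfies it → formula fails.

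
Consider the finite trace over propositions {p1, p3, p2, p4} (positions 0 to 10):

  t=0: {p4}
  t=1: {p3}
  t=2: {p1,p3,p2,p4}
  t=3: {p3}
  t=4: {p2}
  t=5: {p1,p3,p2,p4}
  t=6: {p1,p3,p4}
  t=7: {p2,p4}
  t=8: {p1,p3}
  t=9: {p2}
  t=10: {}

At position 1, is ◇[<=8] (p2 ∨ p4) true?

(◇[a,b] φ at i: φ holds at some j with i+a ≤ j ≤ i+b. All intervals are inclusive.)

Check (p2 ∨ p4) at each j in [1,9]:
  j=1: false
  j=2: true
  j=3: false
  j=4: true
  j=5: true
  j=6: true
  j=7: true
  j=8: false
  j=9: true
Found at j=2 → formula holds.

Yes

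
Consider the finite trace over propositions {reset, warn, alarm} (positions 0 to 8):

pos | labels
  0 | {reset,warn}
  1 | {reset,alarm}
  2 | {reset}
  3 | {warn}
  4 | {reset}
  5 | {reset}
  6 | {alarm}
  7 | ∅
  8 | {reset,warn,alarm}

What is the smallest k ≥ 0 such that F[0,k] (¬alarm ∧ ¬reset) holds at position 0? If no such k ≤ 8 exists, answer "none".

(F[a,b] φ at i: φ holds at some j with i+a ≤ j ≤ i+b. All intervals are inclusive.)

3

Scan j = 0,1,… for (¬alarm ∧ ¬reset):
  j=0: fails
  j=1: fails
  j=2: fails
  j=3: holds
First hit at j=3, so smallest k = 3-0 = 3.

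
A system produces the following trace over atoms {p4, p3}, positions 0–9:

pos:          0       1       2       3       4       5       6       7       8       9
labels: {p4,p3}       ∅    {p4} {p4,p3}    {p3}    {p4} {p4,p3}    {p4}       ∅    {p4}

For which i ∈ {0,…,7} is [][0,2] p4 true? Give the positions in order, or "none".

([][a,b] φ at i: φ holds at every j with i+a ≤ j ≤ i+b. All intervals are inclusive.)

5

Evaluate at each i in [0,7]:
  i=0: ✗ (fails at j=1)
  i=1: ✗ (fails at j=1)
  i=2: ✗ (fails at j=4)
  i=3: ✗ (fails at j=4)
  i=4: ✗ (fails at j=4)
  i=5: ✓ (all of [5,7])
  i=6: ✗ (fails at j=8)
  i=7: ✗ (fails at j=8)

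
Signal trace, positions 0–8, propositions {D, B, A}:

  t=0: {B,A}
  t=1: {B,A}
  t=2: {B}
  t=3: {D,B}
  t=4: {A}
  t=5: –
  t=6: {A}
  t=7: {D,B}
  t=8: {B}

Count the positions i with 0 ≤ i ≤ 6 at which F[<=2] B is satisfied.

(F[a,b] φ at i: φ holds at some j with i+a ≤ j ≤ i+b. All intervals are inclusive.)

Evaluate at each i in [0,6]:
  i=0: ✓ (witness j=0)
  i=1: ✓ (witness j=1)
  i=2: ✓ (witness j=2)
  i=3: ✓ (witness j=3)
  i=4: ✗ (none in [4,6])
  i=5: ✓ (witness j=7)
  i=6: ✓ (witness j=7)
Positions where it holds: {0, 1, 2, 3, 5, 6} → 6.

6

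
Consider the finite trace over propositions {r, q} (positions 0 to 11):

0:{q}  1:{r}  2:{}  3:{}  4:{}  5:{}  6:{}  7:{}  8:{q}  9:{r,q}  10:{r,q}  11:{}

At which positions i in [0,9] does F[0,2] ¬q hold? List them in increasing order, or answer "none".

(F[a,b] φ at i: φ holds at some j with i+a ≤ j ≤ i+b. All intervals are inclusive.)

0, 1, 2, 3, 4, 5, 6, 7, 9

Evaluate at each i in [0,9]:
  i=0: ✓ (witness j=1)
  i=1: ✓ (witness j=1)
  i=2: ✓ (witness j=2)
  i=3: ✓ (witness j=3)
  i=4: ✓ (witness j=4)
  i=5: ✓ (witness j=5)
  i=6: ✓ (witness j=6)
  i=7: ✓ (witness j=7)
  i=8: ✗ (none in [8,10])
  i=9: ✓ (witness j=11)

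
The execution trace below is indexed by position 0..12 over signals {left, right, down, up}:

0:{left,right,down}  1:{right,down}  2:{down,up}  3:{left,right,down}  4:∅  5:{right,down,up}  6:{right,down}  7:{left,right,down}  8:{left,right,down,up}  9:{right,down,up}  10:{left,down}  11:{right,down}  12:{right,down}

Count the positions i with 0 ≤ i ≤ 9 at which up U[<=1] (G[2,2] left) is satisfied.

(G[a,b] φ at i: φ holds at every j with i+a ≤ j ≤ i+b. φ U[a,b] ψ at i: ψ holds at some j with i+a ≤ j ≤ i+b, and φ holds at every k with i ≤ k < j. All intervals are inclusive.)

Evaluate at each i in [0,9]:
  i=0: ✗ (lhs fails at k=0 before rhs at j=1)
  i=1: ✓ (rhs at j=1)
  i=2: ✗ (no rhs in [2,3])
  i=3: ✗ (no rhs in [3,4])
  i=4: ✗ (lhs fails at k=4 before rhs at j=5)
  i=5: ✓ (rhs at j=5)
  i=6: ✓ (rhs at j=6)
  i=7: ✗ (lhs fails at k=7 before rhs at j=8)
  i=8: ✓ (rhs at j=8)
  i=9: ✗ (no rhs in [9,10])
Positions where it holds: {1, 5, 6, 8} → 4.

4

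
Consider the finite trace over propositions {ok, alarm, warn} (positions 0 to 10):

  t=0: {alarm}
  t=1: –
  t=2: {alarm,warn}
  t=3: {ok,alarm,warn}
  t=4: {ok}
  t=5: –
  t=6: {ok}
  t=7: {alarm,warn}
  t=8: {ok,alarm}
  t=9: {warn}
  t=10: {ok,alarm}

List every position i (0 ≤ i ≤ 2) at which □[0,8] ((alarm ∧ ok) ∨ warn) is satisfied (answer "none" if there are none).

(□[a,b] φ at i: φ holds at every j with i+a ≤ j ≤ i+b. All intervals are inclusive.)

Evaluate at each i in [0,2]:
  i=0: ✗ (fails at j=0)
  i=1: ✗ (fails at j=1)
  i=2: ✗ (fails at j=4)

none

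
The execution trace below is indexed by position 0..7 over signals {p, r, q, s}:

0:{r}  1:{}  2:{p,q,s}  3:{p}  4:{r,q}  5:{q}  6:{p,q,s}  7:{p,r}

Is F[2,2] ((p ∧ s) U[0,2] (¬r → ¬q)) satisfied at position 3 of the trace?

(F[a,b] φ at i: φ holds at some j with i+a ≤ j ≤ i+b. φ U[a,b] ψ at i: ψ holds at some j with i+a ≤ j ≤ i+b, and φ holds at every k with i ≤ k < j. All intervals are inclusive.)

Check ((p ∧ s) U[0,2] (¬r → ¬q)) at each j in [5,5]:
  j=5: fails
No position in the window satisfies it → formula fails.

No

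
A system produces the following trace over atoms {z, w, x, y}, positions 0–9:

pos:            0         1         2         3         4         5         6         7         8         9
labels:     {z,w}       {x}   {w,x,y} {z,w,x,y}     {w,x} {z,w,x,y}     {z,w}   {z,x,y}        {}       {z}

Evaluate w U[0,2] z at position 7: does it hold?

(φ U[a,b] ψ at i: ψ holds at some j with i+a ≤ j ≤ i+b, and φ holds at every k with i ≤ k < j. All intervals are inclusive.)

Need some j in [7,9] with z, and w at every k in [7,j-1].
  j=7: z holds; no prefix to check → satisfied.

Holds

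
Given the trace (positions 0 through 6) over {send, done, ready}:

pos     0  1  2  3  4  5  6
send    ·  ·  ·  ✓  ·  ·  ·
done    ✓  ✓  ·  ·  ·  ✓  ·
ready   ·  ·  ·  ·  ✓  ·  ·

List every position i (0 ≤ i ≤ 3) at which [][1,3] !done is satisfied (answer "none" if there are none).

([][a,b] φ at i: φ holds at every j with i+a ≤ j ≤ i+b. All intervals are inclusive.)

Evaluate at each i in [0,3]:
  i=0: ✗ (fails at j=1)
  i=1: ✓ (all of [2,4])
  i=2: ✗ (fails at j=5)
  i=3: ✗ (fails at j=5)

1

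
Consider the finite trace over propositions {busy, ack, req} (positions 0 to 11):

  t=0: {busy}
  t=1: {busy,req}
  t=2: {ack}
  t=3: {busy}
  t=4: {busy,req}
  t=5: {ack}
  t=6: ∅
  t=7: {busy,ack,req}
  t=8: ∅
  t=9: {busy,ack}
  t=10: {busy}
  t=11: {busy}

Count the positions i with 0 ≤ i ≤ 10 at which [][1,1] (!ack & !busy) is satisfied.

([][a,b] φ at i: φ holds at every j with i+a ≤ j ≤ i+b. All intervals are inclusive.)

Evaluate at each i in [0,10]:
  i=0: ✗ (fails at j=1)
  i=1: ✗ (fails at j=2)
  i=2: ✗ (fails at j=3)
  i=3: ✗ (fails at j=4)
  i=4: ✗ (fails at j=5)
  i=5: ✓ (all of [6,6])
  i=6: ✗ (fails at j=7)
  i=7: ✓ (all of [8,8])
  i=8: ✗ (fails at j=9)
  i=9: ✗ (fails at j=10)
  i=10: ✗ (fails at j=11)
Positions where it holds: {5, 7} → 2.

2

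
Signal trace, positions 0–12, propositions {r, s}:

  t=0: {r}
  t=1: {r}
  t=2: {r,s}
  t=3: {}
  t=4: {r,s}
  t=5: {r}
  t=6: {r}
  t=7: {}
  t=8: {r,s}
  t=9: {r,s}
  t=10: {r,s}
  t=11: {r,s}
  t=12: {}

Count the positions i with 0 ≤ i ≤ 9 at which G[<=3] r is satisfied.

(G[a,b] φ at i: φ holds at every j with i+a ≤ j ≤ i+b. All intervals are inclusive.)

1

Evaluate at each i in [0,9]:
  i=0: ✗ (fails at j=3)
  i=1: ✗ (fails at j=3)
  i=2: ✗ (fails at j=3)
  i=3: ✗ (fails at j=3)
  i=4: ✗ (fails at j=7)
  i=5: ✗ (fails at j=7)
  i=6: ✗ (fails at j=7)
  i=7: ✗ (fails at j=7)
  i=8: ✓ (all of [8,11])
  i=9: ✗ (fails at j=12)
Positions where it holds: {8} → 1.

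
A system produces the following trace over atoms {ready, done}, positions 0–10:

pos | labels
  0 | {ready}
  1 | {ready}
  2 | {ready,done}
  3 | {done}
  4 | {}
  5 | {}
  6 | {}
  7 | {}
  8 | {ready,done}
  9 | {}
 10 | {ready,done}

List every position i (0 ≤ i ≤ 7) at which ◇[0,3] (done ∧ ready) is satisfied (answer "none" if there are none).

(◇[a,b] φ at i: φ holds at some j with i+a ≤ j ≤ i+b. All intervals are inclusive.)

0, 1, 2, 5, 6, 7

Evaluate at each i in [0,7]:
  i=0: ✓ (witness j=2)
  i=1: ✓ (witness j=2)
  i=2: ✓ (witness j=2)
  i=3: ✗ (none in [3,6])
  i=4: ✗ (none in [4,7])
  i=5: ✓ (witness j=8)
  i=6: ✓ (witness j=8)
  i=7: ✓ (witness j=8)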